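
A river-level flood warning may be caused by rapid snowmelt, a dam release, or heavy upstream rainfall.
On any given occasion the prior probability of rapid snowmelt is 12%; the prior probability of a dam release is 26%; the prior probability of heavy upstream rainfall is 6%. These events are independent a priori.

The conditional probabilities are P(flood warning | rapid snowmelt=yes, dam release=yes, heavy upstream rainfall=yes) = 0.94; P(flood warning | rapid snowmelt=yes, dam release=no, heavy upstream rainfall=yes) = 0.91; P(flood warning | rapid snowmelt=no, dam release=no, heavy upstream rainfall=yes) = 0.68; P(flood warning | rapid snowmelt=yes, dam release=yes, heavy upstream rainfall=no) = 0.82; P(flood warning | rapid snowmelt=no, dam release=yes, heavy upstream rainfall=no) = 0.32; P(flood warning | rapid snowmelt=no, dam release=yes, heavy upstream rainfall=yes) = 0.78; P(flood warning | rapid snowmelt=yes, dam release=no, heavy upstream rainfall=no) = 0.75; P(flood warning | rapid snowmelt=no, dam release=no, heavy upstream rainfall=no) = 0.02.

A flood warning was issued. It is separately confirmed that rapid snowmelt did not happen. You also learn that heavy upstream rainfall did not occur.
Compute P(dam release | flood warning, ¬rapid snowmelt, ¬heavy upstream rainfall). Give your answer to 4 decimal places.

P(dam release | flood warning, ¬rapid snowmelt, ¬heavy upstream rainfall) ≈ 0.8490

Numerator (weight on configurations with dam release): 0.32*0.26 = 0.083200
Denominator P(flood warning | ¬rapid snowmelt, ¬heavy upstream rainfall): 0.02*0.74 + 0.32*0.26 = 0.098000
P(dam release | flood warning, ¬rapid snowmelt, ¬heavy upstream rainfall) = 0.083200/0.098000 ≈ 0.8490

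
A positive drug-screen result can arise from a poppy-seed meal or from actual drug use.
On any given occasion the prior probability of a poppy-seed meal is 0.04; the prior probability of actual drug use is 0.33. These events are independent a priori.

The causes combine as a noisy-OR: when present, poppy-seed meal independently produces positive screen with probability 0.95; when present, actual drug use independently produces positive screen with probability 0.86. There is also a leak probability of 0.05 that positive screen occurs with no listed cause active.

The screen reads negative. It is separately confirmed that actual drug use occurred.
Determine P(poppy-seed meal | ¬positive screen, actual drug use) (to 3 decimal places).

P(poppy-seed meal | ¬positive screen, actual drug use) ≈ 0.002

Under noisy-OR, P(positive screen | causes) = 1 − (1−0.05)·∏(1−qᵢ) over the active causes.
P(¬positive screen | actual drug use) = 0.133×0.96 + 0.00665×0.04 = 0.127680 + 0.000266 = 0.127946
Restricting to configurations with poppy-seed meal present: 0.00665×0.04 = 0.000266.
So P(poppy-seed meal | ¬positive screen, actual drug use) = 0.000266/0.127946 ≈ 0.002.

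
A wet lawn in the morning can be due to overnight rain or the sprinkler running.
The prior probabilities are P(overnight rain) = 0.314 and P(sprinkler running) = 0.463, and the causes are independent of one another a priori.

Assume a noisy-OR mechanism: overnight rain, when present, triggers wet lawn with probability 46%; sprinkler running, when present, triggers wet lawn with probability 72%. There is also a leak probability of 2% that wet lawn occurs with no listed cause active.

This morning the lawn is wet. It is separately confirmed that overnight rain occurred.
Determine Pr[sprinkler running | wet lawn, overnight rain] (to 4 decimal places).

Under noisy-OR, P(wet lawn | causes) = 1 − (1−0.02)·∏(1−qᵢ) over the active causes.
P(wet lawn | overnight rain) = 0.4708×0.537 + 0.851824×0.463 = 0.252820 + 0.394395 = 0.647215
Of this, 0.394395 comes from 0.851824×0.463 (the sprinkler running=true cases).
So P(sprinkler running | wet lawn, overnight rain) = 0.394395/0.647215 ≈ 0.6094.

Pr[sprinkler running | wet lawn, overnight rain] ≈ 0.6094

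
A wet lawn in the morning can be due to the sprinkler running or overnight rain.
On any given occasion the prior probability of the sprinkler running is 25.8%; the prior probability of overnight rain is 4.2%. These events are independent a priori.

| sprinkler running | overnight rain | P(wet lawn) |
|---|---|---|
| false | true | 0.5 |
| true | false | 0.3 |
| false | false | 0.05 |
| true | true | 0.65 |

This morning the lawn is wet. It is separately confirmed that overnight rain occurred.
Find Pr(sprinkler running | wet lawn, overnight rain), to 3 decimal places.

P(wet lawn | overnight rain) = 0.5·0.742 + 0.65·0.258 = 0.371000 + 0.167700 = 0.538700
Of this, 0.167700 comes from 0.65·0.258 (the sprinkler running=true cases).
Hence the posterior is 0.167700/0.538700 ≈ 0.311.

Pr(sprinkler running | wet lawn, overnight rain) ≈ 0.311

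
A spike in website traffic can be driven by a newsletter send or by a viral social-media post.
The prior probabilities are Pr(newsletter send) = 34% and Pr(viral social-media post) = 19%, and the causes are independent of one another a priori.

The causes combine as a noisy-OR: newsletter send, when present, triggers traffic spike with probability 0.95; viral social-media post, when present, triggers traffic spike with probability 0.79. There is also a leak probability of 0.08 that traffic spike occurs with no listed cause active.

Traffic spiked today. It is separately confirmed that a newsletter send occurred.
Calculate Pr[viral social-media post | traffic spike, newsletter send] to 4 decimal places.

Under noisy-OR, P(traffic spike | causes) = 1 − (1−0.08)·∏(1−qᵢ) over the active causes.
P(traffic spike | newsletter send) = 0.954×0.81 + 0.99034×0.19 = 0.772740 + 0.188165 = 0.960905
Of this, 0.188165 comes from 0.99034×0.19 (the viral social-media post=true cases).
So P(viral social-media post | traffic spike, newsletter send) = 0.188165/0.960905 ≈ 0.1958.

Pr[viral social-media post | traffic spike, newsletter send] ≈ 0.1958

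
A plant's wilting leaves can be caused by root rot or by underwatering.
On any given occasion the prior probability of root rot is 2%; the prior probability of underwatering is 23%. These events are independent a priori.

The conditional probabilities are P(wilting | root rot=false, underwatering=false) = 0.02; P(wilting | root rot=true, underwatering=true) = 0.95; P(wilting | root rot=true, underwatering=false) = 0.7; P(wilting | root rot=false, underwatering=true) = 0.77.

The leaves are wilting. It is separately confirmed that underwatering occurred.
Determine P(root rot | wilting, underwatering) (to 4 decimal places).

P(root rot | wilting, underwatering) ≈ 0.0246

For the numerator, keep only root rot=true terms: 0.95*0.02 = 0.019000
Normalizer over all consistent configurations: 0.77*0.98 + 0.95*0.02 = 0.773600
P(root rot | wilting, underwatering) = 0.019000/0.773600 ≈ 0.0246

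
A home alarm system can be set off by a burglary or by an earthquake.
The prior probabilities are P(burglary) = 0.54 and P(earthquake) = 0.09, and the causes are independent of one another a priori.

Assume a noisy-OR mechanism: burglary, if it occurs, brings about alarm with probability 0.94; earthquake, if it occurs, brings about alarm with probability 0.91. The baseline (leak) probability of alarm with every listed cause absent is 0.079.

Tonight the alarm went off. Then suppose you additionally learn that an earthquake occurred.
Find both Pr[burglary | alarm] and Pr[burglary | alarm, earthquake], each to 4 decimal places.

Pr[burglary | alarm] ≈ 0.8783; Pr[burglary | alarm, earthquake] ≈ 0.5602

Under noisy-OR, P(alarm | causes) = 1 − (1−0.079)·∏(1−qᵢ) over the active causes.
P(alarm) = 0.079*0.46*0.91 + 0.91711*0.46*0.09 + 0.94474*0.54*0.91 + 0.995027*0.54*0.09 = 0.033069 + 0.037968 + 0.464245 + 0.048358 = 0.583640
The burglary-present share is 0.464245 + 0.048358 = 0.512603.
P(burglary | alarm) = 0.512603 / 0.583640 ≈ 0.8783

Now also conditioning on earthquake=true:
For the numerator, keep only burglary=true terms: 0.995027·0.54 = 0.537315
The normalizing constant is 0.91711·0.46 + 0.995027·0.54 = 0.959186
Posterior = 0.537315 / 0.959186 ≈ 0.5602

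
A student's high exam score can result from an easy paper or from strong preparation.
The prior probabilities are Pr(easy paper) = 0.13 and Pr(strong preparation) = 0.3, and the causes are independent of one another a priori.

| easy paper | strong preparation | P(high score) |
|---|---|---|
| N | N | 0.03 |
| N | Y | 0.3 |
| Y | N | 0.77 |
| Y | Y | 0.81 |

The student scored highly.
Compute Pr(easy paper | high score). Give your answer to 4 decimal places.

By total probability over the 4 (easy paper, strong preparation) configurations:
  P(high score) = 0.03*0.87*0.7 + 0.3*0.87*0.3 + 0.77*0.13*0.7 + 0.81*0.13*0.3
        = 0.018270 + 0.078300 + 0.070070 + 0.031590 = 0.198230
Keeping only the easy paper-present terms gives 0.101660, so
  P(easy paper | high score) = 0.101660 / 0.198230 ≈ 0.5128

Pr(easy paper | high score) ≈ 0.5128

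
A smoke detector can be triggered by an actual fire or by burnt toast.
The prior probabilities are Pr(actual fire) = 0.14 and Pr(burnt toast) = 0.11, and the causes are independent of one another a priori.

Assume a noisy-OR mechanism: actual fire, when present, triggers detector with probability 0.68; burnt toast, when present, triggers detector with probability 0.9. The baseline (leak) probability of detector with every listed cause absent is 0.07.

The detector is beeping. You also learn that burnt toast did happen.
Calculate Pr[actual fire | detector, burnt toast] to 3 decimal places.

Pr[actual fire | detector, burnt toast] ≈ 0.148

Under noisy-OR, P(detector | causes) = 1 − (1−0.07)·∏(1−qᵢ) over the active causes.
Numerator (weight on configurations with actual fire): 0.97024*0.14 = 0.135834
The normalizing constant is 0.907*0.86 + 0.97024*0.14 = 0.915854
Posterior = 0.135834 / 0.915854 ≈ 0.148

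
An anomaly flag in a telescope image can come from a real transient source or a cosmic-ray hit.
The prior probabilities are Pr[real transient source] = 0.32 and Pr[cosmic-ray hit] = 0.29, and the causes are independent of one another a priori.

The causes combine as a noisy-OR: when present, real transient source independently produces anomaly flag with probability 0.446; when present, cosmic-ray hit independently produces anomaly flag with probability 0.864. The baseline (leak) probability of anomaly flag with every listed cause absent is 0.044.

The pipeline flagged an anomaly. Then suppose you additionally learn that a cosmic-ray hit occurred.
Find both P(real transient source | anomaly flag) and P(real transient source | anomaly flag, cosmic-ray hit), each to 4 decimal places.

P(real transient source | anomaly flag) ≈ 0.5002; P(real transient source | anomaly flag, cosmic-ray hit) ≈ 0.3342

Under noisy-OR, P(anomaly flag | causes) = 1 − (1−0.044)·∏(1−qᵢ) over the active causes.
P(anomaly flag) = 0.044×0.68×0.71 + 0.869984×0.68×0.29 + 0.470376×0.32×0.71 + 0.927971×0.32×0.29 = 0.021243 + 0.171561 + 0.106869 + 0.086116 = 0.385789
The real transient source-present share is 0.106869 + 0.086116 = 0.192985.
So P(real transient source | anomaly flag) = 0.192985/0.385789 ≈ 0.5002.

Now condition on the additional information:
For the numerator, keep only real transient source=true terms: 0.927971·0.32 = 0.296951
The normalizing constant is 0.869984·0.68 + 0.927971·0.32 = 0.888540
P(real transient source | anomaly flag, cosmic-ray hit) = 0.296951/0.888540 ≈ 0.3342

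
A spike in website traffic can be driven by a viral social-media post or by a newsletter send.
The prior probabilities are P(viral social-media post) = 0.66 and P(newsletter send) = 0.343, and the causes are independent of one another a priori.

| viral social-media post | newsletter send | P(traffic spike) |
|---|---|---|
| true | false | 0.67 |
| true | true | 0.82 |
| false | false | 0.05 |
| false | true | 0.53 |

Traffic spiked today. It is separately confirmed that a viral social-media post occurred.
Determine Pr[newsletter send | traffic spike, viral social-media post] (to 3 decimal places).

P(traffic spike | viral social-media post) = 0.67*0.657 + 0.82*0.343 = 0.440190 + 0.281260 = 0.721450
Of this, 0.281260 comes from 0.82*0.343 (the newsletter send=true cases).
P(newsletter send | traffic spike, viral social-media post) = 0.281260 / 0.721450 ≈ 0.390

Pr[newsletter send | traffic spike, viral social-media post] ≈ 0.390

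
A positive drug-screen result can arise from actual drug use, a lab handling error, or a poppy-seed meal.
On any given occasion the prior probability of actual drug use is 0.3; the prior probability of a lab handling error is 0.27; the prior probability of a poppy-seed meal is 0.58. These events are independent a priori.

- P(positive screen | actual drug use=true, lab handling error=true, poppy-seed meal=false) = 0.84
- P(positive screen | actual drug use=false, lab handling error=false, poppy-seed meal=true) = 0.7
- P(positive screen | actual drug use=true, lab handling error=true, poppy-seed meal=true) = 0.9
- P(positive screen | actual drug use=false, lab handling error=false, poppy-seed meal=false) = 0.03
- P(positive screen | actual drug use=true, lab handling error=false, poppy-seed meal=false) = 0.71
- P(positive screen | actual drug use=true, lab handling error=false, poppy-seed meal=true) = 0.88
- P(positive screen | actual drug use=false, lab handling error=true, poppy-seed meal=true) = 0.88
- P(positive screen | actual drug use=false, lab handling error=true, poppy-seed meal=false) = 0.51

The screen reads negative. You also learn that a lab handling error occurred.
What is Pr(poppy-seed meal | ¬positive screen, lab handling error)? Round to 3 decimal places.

By total probability over the 4 (actual drug use, poppy-seed meal) configurations:
  P(¬positive screen | lab handling error) = 0.49·0.7·0.42 + 0.12·0.7·0.58 + 0.16·0.3·0.42 + 0.1·0.3·0.58
        = 0.144060 + 0.048720 + 0.020160 + 0.017400 = 0.230340
Configurations with poppy-seed meal contribute 0.066120, so
  P(poppy-seed meal | ¬positive screen, lab handling error) = 0.066120 / 0.230340 ≈ 0.287

Pr(poppy-seed meal | ¬positive screen, lab handling error) ≈ 0.287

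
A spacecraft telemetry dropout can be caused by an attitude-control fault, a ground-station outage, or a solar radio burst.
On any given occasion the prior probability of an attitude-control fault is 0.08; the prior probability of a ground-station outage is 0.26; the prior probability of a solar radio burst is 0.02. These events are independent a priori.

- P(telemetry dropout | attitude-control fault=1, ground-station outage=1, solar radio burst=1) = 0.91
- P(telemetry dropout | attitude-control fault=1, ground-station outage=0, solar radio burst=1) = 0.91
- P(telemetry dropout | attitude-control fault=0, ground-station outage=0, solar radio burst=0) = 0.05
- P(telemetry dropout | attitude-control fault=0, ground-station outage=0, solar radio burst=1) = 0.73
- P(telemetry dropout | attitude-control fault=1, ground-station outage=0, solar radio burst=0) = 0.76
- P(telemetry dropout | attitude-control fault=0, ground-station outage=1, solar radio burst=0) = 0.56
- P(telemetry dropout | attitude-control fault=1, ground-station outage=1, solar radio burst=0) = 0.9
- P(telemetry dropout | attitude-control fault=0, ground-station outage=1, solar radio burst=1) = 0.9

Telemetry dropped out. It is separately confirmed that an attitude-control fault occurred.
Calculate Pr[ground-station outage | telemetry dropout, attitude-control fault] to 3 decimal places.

Pr[ground-station outage | telemetry dropout, attitude-control fault] ≈ 0.293

Weight on ground-station outage=true, given the evidence: 0.229320 + 0.004732 = 0.234052
Normalizer over all consistent configurations: 0.76*0.74*0.98 + 0.91*0.74*0.02 + 0.9*0.26*0.98 + 0.91*0.26*0.02 = 0.798672
Posterior = 0.234052 / 0.798672 ≈ 0.293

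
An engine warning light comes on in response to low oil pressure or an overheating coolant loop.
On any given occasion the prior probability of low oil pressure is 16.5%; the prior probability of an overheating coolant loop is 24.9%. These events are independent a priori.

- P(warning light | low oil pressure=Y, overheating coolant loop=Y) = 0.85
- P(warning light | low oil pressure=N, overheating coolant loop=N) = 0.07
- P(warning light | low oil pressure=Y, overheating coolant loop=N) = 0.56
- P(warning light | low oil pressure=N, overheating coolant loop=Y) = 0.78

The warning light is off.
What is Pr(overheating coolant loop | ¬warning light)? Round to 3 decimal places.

Enumerate the 4 (low oil pressure, overheating coolant loop) configurations and weight by the priors:
  P(¬warning light) = 0.93*0.835*0.751 + 0.22*0.835*0.249 + 0.44*0.165*0.751 + 0.15*0.165*0.249
        = 0.583189 + 0.045741 + 0.054523 + 0.006163 = 0.689616
Configurations with overheating coolant loop contribute 0.051904, so
  P(overheating coolant loop | ¬warning light) = 0.051904 / 0.689616 ≈ 0.075

Pr(overheating coolant loop | ¬warning light) ≈ 0.075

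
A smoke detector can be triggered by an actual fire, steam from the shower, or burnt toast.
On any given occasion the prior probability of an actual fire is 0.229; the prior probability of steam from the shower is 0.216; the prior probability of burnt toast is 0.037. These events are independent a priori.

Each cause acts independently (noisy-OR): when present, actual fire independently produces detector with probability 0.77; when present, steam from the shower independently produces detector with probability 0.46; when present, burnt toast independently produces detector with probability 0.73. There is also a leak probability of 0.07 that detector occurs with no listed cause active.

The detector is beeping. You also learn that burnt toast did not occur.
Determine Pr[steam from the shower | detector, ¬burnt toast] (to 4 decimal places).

Pr[steam from the shower | detector, ¬burnt toast] ≈ 0.4084

Under noisy-OR, P(detector | causes) = 1 − (1−0.07)·∏(1−qᵢ) over the active causes.
For the numerator, keep only steam from the shower=true terms: 0.082902 + 0.043751 = 0.126653
Denominator P(detector | ¬burnt toast): 0.07×0.771×0.784 + 0.4978×0.771×0.216 + 0.7861×0.229×0.784 + 0.884494×0.229×0.216 = 0.310098
Posterior = 0.126653 / 0.310098 ≈ 0.4084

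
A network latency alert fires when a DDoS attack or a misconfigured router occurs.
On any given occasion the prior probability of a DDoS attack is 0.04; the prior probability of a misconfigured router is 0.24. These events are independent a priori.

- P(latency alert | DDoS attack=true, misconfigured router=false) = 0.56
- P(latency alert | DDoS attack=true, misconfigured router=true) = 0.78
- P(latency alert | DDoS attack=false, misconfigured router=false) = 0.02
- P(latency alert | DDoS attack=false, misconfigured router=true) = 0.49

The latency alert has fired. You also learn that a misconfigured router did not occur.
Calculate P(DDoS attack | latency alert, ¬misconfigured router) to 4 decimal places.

Sum P(latency alert|·) weighted by the priors over both values of DDoS attack:
  P(latency alert | ¬misconfigured router) = 0.02·0.96 + 0.56·0.04
        = 0.019200 + 0.022400 = 0.041600
Keeping only the DDoS attack-present terms gives 0.022400, so
  P(DDoS attack | latency alert, ¬misconfigured router) = 0.022400 / 0.041600 ≈ 0.5385

P(DDoS attack | latency alert, ¬misconfigured router) ≈ 0.5385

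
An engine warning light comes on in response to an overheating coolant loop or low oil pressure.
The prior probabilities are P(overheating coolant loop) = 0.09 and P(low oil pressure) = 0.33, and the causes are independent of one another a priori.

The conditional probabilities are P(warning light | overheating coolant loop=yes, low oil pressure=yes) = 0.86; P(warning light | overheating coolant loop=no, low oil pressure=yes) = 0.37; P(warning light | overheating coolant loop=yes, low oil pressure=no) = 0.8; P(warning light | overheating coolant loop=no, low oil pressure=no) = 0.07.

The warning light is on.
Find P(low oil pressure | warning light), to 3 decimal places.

P(warning light) = 0.07·0.91·0.67 + 0.37·0.91·0.33 + 0.8·0.09·0.67 + 0.86·0.09·0.33 = 0.042679 + 0.111111 + 0.048240 + 0.025542 = 0.227572
Restricting to configurations with low oil pressure present: 0.111111 + 0.025542 = 0.136653.
Hence the posterior is 0.136653/0.227572 ≈ 0.600.

P(low oil pressure | warning light) ≈ 0.600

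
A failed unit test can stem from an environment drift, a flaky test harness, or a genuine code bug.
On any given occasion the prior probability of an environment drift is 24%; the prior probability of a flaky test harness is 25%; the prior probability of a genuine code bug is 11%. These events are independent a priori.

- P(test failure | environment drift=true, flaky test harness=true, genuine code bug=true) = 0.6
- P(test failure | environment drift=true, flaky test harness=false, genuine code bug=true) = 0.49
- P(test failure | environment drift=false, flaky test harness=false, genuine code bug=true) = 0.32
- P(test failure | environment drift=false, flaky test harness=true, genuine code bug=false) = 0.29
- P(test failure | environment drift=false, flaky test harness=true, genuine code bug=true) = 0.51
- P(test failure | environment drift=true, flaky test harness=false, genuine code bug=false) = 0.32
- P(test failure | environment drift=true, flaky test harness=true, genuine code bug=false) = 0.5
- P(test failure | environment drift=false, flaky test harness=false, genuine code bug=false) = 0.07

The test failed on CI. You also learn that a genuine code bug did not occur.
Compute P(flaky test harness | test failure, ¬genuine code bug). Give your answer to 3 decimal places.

P(flaky test harness | test failure, ¬genuine code bug) ≈ 0.466

Sum P(test failure|·) weighted by the priors over the 4 (environment drift, flaky test harness) configurations:
  P(test failure | ¬genuine code bug) = 0.07×0.76×0.75 + 0.29×0.76×0.25 + 0.32×0.24×0.75 + 0.5×0.24×0.25
        = 0.039900 + 0.055100 + 0.057600 + 0.030000 = 0.182600
Configurations with flaky test harness contribute 0.085100, so
  P(flaky test harness | test failure, ¬genuine code bug) = 0.085100 / 0.182600 ≈ 0.466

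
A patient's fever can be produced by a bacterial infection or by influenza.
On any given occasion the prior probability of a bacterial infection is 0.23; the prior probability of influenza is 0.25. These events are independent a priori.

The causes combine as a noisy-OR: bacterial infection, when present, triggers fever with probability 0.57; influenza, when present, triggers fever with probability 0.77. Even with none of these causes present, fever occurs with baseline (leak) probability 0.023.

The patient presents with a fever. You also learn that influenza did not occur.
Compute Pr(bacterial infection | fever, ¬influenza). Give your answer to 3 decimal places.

Under noisy-OR, P(fever | causes) = 1 − (1−0.023)·∏(1−qᵢ) over the active causes.
P(fever | ¬influenza) = 0.023·0.77 + 0.57989·0.23 = 0.017710 + 0.133375 = 0.151085
Restricting to configurations with bacterial infection present: 0.57989·0.23 = 0.133375.
Hence the posterior is 0.133375/0.151085 ≈ 0.883.

Pr(bacterial infection | fever, ¬influenza) ≈ 0.883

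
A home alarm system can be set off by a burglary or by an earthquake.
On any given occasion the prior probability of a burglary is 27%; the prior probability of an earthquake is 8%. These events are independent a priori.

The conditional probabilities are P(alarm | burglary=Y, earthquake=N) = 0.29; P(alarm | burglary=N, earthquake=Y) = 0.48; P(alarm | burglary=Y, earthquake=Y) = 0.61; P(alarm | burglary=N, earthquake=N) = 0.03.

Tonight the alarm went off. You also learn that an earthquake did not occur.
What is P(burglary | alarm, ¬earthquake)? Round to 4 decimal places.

P(burglary | alarm, ¬earthquake) ≈ 0.7814

Weight on burglary=true, given the evidence: 0.29×0.27 = 0.078300
The normalizing constant is 0.03×0.73 + 0.29×0.27 = 0.100200
Posterior = 0.078300 / 0.100200 ≈ 0.7814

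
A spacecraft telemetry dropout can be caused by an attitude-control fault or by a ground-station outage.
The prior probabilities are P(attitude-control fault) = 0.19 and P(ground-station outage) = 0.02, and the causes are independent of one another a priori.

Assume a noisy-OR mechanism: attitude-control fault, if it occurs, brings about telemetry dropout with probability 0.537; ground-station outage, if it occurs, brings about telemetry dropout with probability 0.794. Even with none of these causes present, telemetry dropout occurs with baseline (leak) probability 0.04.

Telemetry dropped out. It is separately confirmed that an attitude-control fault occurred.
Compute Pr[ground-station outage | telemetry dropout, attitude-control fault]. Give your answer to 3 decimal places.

Under noisy-OR, P(telemetry dropout | causes) = 1 − (1−0.04)·∏(1−qᵢ) over the active causes.
By total probability over both values of ground-station outage:
  P(telemetry dropout | attitude-control fault) = 0.55552*0.98 + 0.908437*0.02
        = 0.544410 + 0.018169 = 0.562579
The terms with ground-station outage present sum to 0.018169, so
  P(ground-station outage | telemetry dropout, attitude-control fault) = 0.018169 / 0.562579 ≈ 0.032

Pr[ground-station outage | telemetry dropout, attitude-control fault] ≈ 0.032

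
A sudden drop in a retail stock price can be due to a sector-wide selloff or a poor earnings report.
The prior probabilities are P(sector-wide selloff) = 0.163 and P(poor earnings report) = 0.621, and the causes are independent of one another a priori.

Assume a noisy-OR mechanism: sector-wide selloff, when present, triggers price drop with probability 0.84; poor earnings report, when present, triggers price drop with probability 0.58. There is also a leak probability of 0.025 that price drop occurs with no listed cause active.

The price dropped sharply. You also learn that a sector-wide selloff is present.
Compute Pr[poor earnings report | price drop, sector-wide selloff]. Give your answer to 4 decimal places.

Under noisy-OR, P(price drop | causes) = 1 − (1−0.025)·∏(1−qᵢ) over the active causes.
Weight on poor earnings report=true, given the evidence: 0.93448·0.621 = 0.580312
Denominator P(price drop | sector-wide selloff): 0.844·0.379 + 0.93448·0.621 = 0.900188
Posterior = 0.580312 / 0.900188 ≈ 0.6447

Pr[poor earnings report | price drop, sector-wide selloff] ≈ 0.6447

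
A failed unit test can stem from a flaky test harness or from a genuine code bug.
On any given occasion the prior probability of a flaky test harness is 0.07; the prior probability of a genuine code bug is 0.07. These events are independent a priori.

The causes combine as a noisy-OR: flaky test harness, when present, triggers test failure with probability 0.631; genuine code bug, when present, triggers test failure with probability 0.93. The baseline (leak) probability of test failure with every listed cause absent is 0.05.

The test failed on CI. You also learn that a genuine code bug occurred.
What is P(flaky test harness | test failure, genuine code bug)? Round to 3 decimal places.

Under noisy-OR, P(test failure | causes) = 1 − (1−0.05)·∏(1−qᵢ) over the active causes.
For the numerator, keep only flaky test harness=true terms: 0.975461×0.07 = 0.068282
The normalizing constant is 0.9335×0.93 + 0.975461×0.07 = 0.936437
Posterior = 0.068282 / 0.936437 ≈ 0.073

P(flaky test harness | test failure, genuine code bug) ≈ 0.073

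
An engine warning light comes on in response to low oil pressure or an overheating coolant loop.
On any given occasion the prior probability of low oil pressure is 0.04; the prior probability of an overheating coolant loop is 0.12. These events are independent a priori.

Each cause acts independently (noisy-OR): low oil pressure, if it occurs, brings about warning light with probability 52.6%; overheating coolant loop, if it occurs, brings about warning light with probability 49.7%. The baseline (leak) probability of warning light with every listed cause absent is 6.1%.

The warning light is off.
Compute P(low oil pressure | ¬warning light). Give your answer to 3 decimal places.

Under noisy-OR, P(warning light | causes) = 1 − (1−0.061)·∏(1−qᵢ) over the active causes.
By total probability over the 4 (low oil pressure, overheating coolant loop) configurations:
  P(¬warning light) = 0.939·0.96·0.88 + 0.472317·0.96·0.12 + 0.445086·0.04·0.88 + 0.223878·0.04·0.12
        = 0.793267 + 0.054411 + 0.015667 + 0.001075 = 0.864420
Keeping only the low oil pressure-present terms gives 0.016742, so
  P(low oil pressure | ¬warning light) = 0.016742 / 0.864420 ≈ 0.019

P(low oil pressure | ¬warning light) ≈ 0.019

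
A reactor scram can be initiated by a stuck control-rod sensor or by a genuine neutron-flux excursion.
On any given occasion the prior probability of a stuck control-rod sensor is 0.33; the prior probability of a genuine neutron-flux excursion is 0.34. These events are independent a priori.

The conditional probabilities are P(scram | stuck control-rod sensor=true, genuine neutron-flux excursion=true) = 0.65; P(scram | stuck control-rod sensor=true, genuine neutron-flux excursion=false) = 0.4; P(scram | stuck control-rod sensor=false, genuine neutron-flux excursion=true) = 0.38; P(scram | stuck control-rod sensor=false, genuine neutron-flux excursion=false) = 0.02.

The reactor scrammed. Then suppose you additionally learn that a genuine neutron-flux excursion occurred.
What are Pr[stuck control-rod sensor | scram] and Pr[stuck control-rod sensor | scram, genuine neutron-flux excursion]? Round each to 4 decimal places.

Numerator (weight on configurations with stuck control-rod sensor): 0.087120 + 0.072930 = 0.160050
Denominator P(scram): 0.02*0.67*0.66 + 0.38*0.67*0.34 + 0.4*0.33*0.66 + 0.65*0.33*0.34 = 0.255458
P(stuck control-rod sensor | scram) = 0.160050/0.255458 ≈ 0.6265

Now condition on the additional information:
Enumerate both values of stuck control-rod sensor and weight by the priors:
  P(scram | genuine neutron-flux excursion) = 0.38×0.67 + 0.65×0.33
        = 0.254600 + 0.214500 = 0.469100
The terms with stuck control-rod sensor present sum to 0.214500, so
  P(stuck control-rod sensor | scram, genuine neutron-flux excursion) = 0.214500 / 0.469100 ≈ 0.4573

Pr[stuck control-rod sensor | scram] ≈ 0.6265; Pr[stuck control-rod sensor | scram, genuine neutron-flux excursion] ≈ 0.4573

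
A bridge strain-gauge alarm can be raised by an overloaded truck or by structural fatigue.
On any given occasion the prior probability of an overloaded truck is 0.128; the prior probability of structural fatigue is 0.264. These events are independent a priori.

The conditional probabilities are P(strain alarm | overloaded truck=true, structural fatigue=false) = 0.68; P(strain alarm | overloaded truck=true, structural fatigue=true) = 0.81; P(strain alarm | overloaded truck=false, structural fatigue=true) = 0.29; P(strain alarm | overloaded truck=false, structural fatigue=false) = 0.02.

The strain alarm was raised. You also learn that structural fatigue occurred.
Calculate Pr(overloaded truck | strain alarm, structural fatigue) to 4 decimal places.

Sum P(strain alarm|·) weighted by the priors over both values of overloaded truck:
  P(strain alarm | structural fatigue) = 0.29×0.872 + 0.81×0.128
        = 0.252880 + 0.103680 = 0.356560
Configurations with overloaded truck contribute 0.103680, so
  P(overloaded truck | strain alarm, structural fatigue) = 0.103680 / 0.356560 ≈ 0.2908

Pr(overloaded truck | strain alarm, structural fatigue) ≈ 0.2908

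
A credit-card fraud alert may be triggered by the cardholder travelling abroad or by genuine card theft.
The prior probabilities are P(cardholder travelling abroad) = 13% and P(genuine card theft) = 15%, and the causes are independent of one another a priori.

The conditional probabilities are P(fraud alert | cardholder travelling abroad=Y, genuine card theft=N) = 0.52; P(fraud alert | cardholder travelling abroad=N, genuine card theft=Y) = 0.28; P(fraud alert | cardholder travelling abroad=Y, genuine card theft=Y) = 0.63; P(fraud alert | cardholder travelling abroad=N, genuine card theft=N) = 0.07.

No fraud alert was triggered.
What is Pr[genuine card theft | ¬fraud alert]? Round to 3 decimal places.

Weight on genuine card theft=true, given the evidence: 0.093960 + 0.007215 = 0.101175
Normalizer over all consistent configurations: 0.93×0.87×0.85 + 0.72×0.87×0.15 + 0.48×0.13×0.85 + 0.37×0.13×0.15 = 0.841950
P(genuine card theft | ¬fraud alert) = 0.101175/0.841950 ≈ 0.120

Pr[genuine card theft | ¬fraud alert] ≈ 0.120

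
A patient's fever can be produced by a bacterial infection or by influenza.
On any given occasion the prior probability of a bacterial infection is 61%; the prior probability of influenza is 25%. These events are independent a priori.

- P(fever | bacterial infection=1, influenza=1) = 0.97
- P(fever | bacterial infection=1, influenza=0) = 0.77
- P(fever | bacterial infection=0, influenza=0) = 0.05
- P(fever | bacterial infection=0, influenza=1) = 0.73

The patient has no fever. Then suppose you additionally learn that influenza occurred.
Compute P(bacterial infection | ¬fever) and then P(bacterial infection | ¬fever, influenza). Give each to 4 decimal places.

P(¬fever) = 0.95*0.39*0.75 + 0.27*0.39*0.25 + 0.23*0.61*0.75 + 0.03*0.61*0.25 = 0.277875 + 0.026325 + 0.105225 + 0.004575 = 0.414000
The bacterial infection-present share is 0.105225 + 0.004575 = 0.109800.
So P(bacterial infection | ¬fever) = 0.109800/0.414000 ≈ 0.2652.

Now also conditioning on influenza=true:
Enumerate both values of bacterial infection and weight by the priors:
  P(¬fever | influenza) = 0.27*0.39 + 0.03*0.61
        = 0.105300 + 0.018300 = 0.123600
Configurations with bacterial infection contribute 0.018300, so
  P(bacterial infection | ¬fever, influenza) = 0.018300 / 0.123600 ≈ 0.1481

P(bacterial infection | ¬fever) ≈ 0.2652; P(bacterial infection | ¬fever, influenza) ≈ 0.1481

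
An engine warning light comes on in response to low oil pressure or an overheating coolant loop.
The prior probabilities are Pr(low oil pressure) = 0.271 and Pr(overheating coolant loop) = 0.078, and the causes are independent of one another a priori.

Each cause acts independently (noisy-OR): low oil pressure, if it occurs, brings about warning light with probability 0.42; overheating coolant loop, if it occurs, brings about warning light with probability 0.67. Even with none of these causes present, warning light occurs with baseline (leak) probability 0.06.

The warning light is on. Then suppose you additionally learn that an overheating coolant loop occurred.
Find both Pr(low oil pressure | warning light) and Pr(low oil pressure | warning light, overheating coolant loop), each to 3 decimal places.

Pr(low oil pressure | warning light) ≈ 0.622; Pr(low oil pressure | warning light, overheating coolant loop) ≈ 0.306

Under noisy-OR, P(warning light | causes) = 1 − (1−0.06)·∏(1−qᵢ) over the active causes.
Weight on low oil pressure=true, given the evidence: 0.113637 + 0.017335 = 0.130972
Denominator P(warning light): 0.06*0.729*0.922 + 0.6898*0.729*0.078 + 0.4548*0.271*0.922 + 0.820084*0.271*0.078 = 0.210523
P(low oil pressure | warning light) = 0.130972/0.210523 ≈ 0.622

With the extra evidence:
P(warning light | overheating coolant loop) = 0.6898×0.729 + 0.820084×0.271 = 0.502864 + 0.222243 = 0.725107
The low oil pressure-present share is 0.820084×0.271 = 0.222243.
Hence the posterior is 0.222243/0.725107 ≈ 0.306.
This is intercausal reasoning (explaining away): once overheating coolant loop accounts for the warning light, low oil pressure becomes less likely.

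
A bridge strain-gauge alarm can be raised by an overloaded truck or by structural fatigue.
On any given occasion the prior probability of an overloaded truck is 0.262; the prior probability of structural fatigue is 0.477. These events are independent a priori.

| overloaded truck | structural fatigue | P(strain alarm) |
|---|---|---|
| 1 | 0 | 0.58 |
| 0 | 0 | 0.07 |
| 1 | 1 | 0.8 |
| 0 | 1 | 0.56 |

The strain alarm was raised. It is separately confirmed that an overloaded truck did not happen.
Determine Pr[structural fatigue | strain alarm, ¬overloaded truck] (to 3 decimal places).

P(strain alarm | ¬overloaded truck) = 0.07*0.523 + 0.56*0.477 = 0.036610 + 0.267120 = 0.303730
Of this, 0.267120 comes from 0.56*0.477 (the structural fatigue=true cases).
P(structural fatigue | strain alarm, ¬overloaded truck) = 0.267120 / 0.303730 ≈ 0.879

Pr[structural fatigue | strain alarm, ¬overloaded truck] ≈ 0.879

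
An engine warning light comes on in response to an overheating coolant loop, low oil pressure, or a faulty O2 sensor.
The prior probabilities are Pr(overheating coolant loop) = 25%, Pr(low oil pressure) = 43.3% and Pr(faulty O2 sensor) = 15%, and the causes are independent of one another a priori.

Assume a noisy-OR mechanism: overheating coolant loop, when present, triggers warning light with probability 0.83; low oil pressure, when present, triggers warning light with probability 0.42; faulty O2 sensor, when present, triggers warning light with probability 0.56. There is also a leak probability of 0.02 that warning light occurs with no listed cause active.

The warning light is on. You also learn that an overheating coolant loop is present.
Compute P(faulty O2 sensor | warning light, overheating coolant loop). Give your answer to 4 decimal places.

P(faulty O2 sensor | warning light, overheating coolant loop) ≈ 0.1611

Under noisy-OR, P(warning light | causes) = 1 − (1−0.02)·∏(1−qᵢ) over the active causes.
By total probability over the 4 (low oil pressure, faulty O2 sensor) configurations:
  P(warning light | overheating coolant loop) = 0.8334·0.567·0.85 + 0.926696·0.567·0.15 + 0.903372·0.433·0.85 + 0.957484·0.433·0.15
        = 0.401657 + 0.078815 + 0.332486 + 0.062189 = 0.875147
The terms with faulty O2 sensor present sum to 0.141004, so
  P(faulty O2 sensor | warning light, overheating coolant loop) = 0.141004 / 0.875147 ≈ 0.1611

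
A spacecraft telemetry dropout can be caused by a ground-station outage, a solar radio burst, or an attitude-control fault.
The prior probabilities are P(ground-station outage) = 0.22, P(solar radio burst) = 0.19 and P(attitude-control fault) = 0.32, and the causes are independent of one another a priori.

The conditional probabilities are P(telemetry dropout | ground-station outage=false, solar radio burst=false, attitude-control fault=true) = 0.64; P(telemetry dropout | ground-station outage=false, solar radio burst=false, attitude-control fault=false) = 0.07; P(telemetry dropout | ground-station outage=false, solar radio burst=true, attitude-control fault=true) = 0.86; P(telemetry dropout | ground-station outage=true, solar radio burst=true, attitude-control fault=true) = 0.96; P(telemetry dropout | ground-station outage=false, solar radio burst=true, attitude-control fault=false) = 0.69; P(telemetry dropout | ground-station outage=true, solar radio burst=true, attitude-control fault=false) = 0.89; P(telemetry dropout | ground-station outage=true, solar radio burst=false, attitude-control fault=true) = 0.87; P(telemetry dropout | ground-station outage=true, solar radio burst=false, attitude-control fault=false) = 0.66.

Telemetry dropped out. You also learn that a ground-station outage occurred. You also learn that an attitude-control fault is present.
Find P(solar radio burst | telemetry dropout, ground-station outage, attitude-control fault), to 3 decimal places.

P(telemetry dropout | ground-station outage, attitude-control fault) = 0.87*0.81 + 0.96*0.19 = 0.704700 + 0.182400 = 0.887100
Restricting to configurations with solar radio burst present: 0.96*0.19 = 0.182400.
P(solar radio burst | telemetry dropout, ground-station outage, attitude-control fault) = 0.182400 / 0.887100 ≈ 0.206

P(solar radio burst | telemetry dropout, ground-station outage, attitude-control fault) ≈ 0.206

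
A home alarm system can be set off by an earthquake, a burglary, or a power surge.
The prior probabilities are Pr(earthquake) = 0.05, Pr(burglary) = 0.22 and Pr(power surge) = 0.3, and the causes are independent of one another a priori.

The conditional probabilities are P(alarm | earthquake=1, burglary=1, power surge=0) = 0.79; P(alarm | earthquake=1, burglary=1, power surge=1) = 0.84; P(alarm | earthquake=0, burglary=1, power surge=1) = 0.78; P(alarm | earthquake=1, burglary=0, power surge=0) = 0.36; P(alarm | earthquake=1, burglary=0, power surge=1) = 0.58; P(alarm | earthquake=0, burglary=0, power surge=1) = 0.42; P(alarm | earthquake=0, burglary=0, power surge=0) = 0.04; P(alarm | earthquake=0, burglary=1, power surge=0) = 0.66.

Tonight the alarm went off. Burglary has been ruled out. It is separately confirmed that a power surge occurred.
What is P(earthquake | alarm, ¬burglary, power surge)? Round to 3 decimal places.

P(earthquake | alarm, ¬burglary, power surge) ≈ 0.068

Weight on earthquake=true, given the evidence: 0.58·0.05 = 0.029000
Denominator P(alarm | ¬burglary, power surge): 0.42·0.95 + 0.58·0.05 = 0.428000
Posterior = 0.029000 / 0.428000 ≈ 0.068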